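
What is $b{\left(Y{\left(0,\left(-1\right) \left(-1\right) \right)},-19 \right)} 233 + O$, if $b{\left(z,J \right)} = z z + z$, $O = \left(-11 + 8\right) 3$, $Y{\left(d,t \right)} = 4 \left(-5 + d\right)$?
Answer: $88531$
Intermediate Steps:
$Y{\left(d,t \right)} = -20 + 4 d$
$O = -9$ ($O = \left(-3\right) 3 = -9$)
$b{\left(z,J \right)} = z + z^{2}$ ($b{\left(z,J \right)} = z^{2} + z = z + z^{2}$)
$b{\left(Y{\left(0,\left(-1\right) \left(-1\right) \right)},-19 \right)} 233 + O = \left(-20 + 4 \cdot 0\right) \left(1 + \left(-20 + 4 \cdot 0\right)\right) 233 - 9 = \left(-20 + 0\right) \left(1 + \left(-20 + 0\right)\right) 233 - 9 = - 20 \left(1 - 20\right) 233 - 9 = \left(-20\right) \left(-19\right) 233 - 9 = 380 \cdot 233 - 9 = 88540 - 9 = 88531$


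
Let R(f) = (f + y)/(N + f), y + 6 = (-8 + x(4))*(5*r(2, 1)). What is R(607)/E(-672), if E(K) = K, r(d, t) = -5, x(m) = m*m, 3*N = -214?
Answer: -401/359968 ≈ -0.0011140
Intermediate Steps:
N = -214/3 (N = (⅓)*(-214) = -214/3 ≈ -71.333)
x(m) = m²
y = -206 (y = -6 + (-8 + 4²)*(5*(-5)) = -6 + (-8 + 16)*(-25) = -6 + 8*(-25) = -6 - 200 = -206)
R(f) = (-206 + f)/(-214/3 + f) (R(f) = (f - 206)/(-214/3 + f) = (-206 + f)/(-214/3 + f))
R(607)/E(-672) = (3*(-206 + 607)/(-214 + 3*607))/(-672) = (3*401/(-214 + 1821))*(-1/672) = (3*401/1607)*(-1/672) = (3*(1/1607)*401)*(-1/672) = (1203/1607)*(-1/672) = -401/359968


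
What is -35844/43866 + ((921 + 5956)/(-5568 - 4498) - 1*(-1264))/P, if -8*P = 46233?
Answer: -195775208506/189022403031 ≈ -1.0357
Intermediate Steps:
P = -46233/8 (P = -⅛*46233 = -46233/8 ≈ -5779.1)
-35844/43866 + ((921 + 5956)/(-5568 - 4498) - 1*(-1264))/P = -35844/43866 + ((921 + 5956)/(-5568 - 4498) - 1*(-1264))/(-46233/8) = -35844*1/43866 + (6877/(-10066) + 1264)*(-8/46233) = -5974/7311 + (6877*(-1/10066) + 1264)*(-8/46233) = -5974/7311 + (-6877/10066 + 1264)*(-8/46233) = -5974/7311 + (12716547/10066)*(-8/46233) = -5974/7311 - 16955396/77563563 = -195775208506/189022403031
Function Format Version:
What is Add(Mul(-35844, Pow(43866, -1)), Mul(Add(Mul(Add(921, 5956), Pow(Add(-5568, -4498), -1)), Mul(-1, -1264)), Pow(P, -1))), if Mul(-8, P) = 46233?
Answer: Rational(-195775208506, 189022403031) ≈ -1.0357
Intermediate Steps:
P = Rational(-46233, 8) (P = Mul(Rational(-1, 8), 46233) = Rational(-46233, 8) ≈ -5779.1)
Add(Mul(-35844, Pow(43866, -1)), Mul(Add(Mul(Add(921, 5956), Pow(Add(-5568, -4498), -1)), Mul(-1, -1264)), Pow(P, -1))) = Add(Mul(-35844, Pow(43866, -1)), Mul(Add(Mul(Add(921, 5956), Pow(Add(-5568, -4498), -1)), Mul(-1, -1264)), Pow(Rational(-46233, 8), -1))) = Add(Mul(-35844, Rational(1, 43866)), Mul(Add(Mul(6877, Pow(-10066, -1)), 1264), Rational(-8, 46233))) = Add(Rational(-5974, 7311), Mul(Add(Mul(6877, Rational(-1, 10066)), 1264), Rational(-8, 46233))) = Add(Rational(-5974, 7311), Mul(Add(Rational(-6877, 10066), 1264), Rational(-8, 46233))) = Add(Rational(-5974, 7311), Mul(Rational(12716547, 10066), Rational(-8, 46233))) = Add(Rational(-5974, 7311), Rational(-16955396, 77563563)) = Rational(-195775208506, 189022403031)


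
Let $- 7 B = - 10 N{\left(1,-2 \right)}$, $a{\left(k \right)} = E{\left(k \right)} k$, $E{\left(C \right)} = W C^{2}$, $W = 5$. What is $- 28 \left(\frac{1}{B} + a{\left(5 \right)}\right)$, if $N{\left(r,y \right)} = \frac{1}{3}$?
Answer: $- \frac{87794}{5} \approx -17559.0$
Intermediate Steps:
$N{\left(r,y \right)} = \frac{1}{3}$
$E{\left(C \right)} = 5 C^{2}$
$a{\left(k \right)} = 5 k^{3}$ ($a{\left(k \right)} = 5 k^{2} k = 5 k^{3}$)
$B = \frac{10}{21}$ ($B = - \frac{\left(-10\right) \frac{1}{3}}{7} = \left(- \frac{1}{7}\right) \left(- \frac{10}{3}\right) = \frac{10}{21} \approx 0.47619$)
$- 28 \left(\frac{1}{B} + a{\left(5 \right)}\right) = - 28 \left(\frac{1}{\frac{10}{21}} + 5 \cdot 5^{3}\right) = - 28 \left(\frac{21}{10} + 5 \cdot 125\right) = - 28 \left(\frac{21}{10} + 625\right) = \left(-28\right) \frac{6271}{10} = - \frac{87794}{5}$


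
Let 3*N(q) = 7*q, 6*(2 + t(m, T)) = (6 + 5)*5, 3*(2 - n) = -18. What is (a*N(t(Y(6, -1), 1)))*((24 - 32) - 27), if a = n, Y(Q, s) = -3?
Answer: -42140/9 ≈ -4682.2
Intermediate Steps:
n = 8 (n = 2 - ⅓*(-18) = 2 + 6 = 8)
t(m, T) = 43/6 (t(m, T) = -2 + ((6 + 5)*5)/6 = -2 + (11*5)/6 = -2 + (⅙)*55 = -2 + 55/6 = 43/6)
N(q) = 7*q/3 (N(q) = (7*q)/3 = 7*q/3)
a = 8
(a*N(t(Y(6, -1), 1)))*((24 - 32) - 27) = (8*((7/3)*(43/6)))*((24 - 32) - 27) = (8*(301/18))*(-8 - 27) = (1204/9)*(-35) = -42140/9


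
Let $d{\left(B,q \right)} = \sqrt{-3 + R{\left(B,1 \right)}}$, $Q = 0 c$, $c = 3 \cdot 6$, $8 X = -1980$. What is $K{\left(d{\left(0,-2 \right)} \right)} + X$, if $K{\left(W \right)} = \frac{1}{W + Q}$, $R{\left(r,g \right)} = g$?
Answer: $- \frac{495}{2} - \frac{i \sqrt{2}}{2} \approx -247.5 - 0.70711 i$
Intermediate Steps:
$X = - \frac{495}{2}$ ($X = \frac{1}{8} \left(-1980\right) = - \frac{495}{2} \approx -247.5$)
$c = 18$
$Q = 0$ ($Q = 0 \cdot 18 = 0$)
$d{\left(B,q \right)} = i \sqrt{2}$ ($d{\left(B,q \right)} = \sqrt{-3 + 1} = \sqrt{-2} = i \sqrt{2}$)
$K{\left(W \right)} = \frac{1}{W}$ ($K{\left(W \right)} = \frac{1}{W + 0} = \frac{1}{W}$)
$K{\left(d{\left(0,-2 \right)} \right)} + X = \frac{1}{i \sqrt{2}} - \frac{495}{2} = - \frac{i \sqrt{2}}{2} - \frac{495}{2} = - \frac{495}{2} - \frac{i \sqrt{2}}{2}$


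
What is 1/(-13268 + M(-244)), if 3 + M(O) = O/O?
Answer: -1/13270 ≈ -7.5358e-5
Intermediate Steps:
M(O) = -2 (M(O) = -3 + O/O = -3 + 1 = -2)
1/(-13268 + M(-244)) = 1/(-13268 - 2) = 1/(-13270) = -1/13270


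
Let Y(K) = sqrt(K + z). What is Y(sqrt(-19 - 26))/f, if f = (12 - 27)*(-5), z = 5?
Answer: sqrt(5 + 3*I*sqrt(5))/75 ≈ 0.034469 + 0.017299*I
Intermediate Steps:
Y(K) = sqrt(5 + K) (Y(K) = sqrt(K + 5) = sqrt(5 + K))
f = 75 (f = -15*(-5) = 75)
Y(sqrt(-19 - 26))/f = sqrt(5 + sqrt(-19 - 26))/75 = sqrt(5 + sqrt(-45))*(1/75) = sqrt(5 + 3*I*sqrt(5))*(1/75) = sqrt(5 + 3*I*sqrt(5))/75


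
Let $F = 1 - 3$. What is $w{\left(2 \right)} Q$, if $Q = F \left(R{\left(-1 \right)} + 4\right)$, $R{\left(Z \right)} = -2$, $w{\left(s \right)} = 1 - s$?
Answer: $4$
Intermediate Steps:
$F = -2$
$Q = -4$ ($Q = - 2 \left(-2 + 4\right) = \left(-2\right) 2 = -4$)
$w{\left(2 \right)} Q = \left(1 - 2\right) \left(-4\right) = \left(-1\right) \left(-4\right) = 4$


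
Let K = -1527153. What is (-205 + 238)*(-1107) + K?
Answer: -1563684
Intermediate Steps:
(-205 + 238)*(-1107) + K = (-205 + 238)*(-1107) - 1527153 = 33*(-1107) - 1527153 = -36531 - 1527153 = -1563684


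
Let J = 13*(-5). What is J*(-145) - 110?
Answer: 9315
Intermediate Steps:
J = -65
J*(-145) - 110 = -65*(-145) - 110 = 9425 - 110 = 9315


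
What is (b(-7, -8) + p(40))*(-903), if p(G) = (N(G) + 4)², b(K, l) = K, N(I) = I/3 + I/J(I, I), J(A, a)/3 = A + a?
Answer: -1080891/4 ≈ -2.7022e+5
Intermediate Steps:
J(A, a) = 3*A + 3*a (J(A, a) = 3*(A + a) = 3*A + 3*a)
N(I) = ⅙ + I/3 (N(I) = I/3 + I/(3*I + 3*I) = I*(⅓) + I/((6*I)) = I/3 + I*(1/(6*I)) = I/3 + ⅙ = ⅙ + I/3)
p(G) = (25/6 + G/3)² (p(G) = ((⅙ + G/3) + 4)² = (25/6 + G/3)²)
(b(-7, -8) + p(40))*(-903) = (-7 + (25 + 2*40)²/36)*(-903) = (-7 + (25 + 80)²/36)*(-903) = (-7 + (1/36)*105²)*(-903) = (-7 + (1/36)*11025)*(-903) = (-7 + 1225/4)*(-903) = (1197/4)*(-903) = -1080891/4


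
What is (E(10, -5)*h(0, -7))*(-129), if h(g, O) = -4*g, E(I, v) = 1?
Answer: 0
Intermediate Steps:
(E(10, -5)*h(0, -7))*(-129) = (1*(-4*0))*(-129) = (1*0)*(-129) = 0*(-129) = 0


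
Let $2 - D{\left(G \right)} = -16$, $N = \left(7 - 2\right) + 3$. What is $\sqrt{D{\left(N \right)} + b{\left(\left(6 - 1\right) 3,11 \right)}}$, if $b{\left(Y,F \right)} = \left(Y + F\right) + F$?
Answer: $\sqrt{55} \approx 7.4162$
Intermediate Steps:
$N = 8$ ($N = 5 + 3 = 8$)
$D{\left(G \right)} = 18$ ($D{\left(G \right)} = 2 - -16 = 2 + 16 = 18$)
$b{\left(Y,F \right)} = Y + 2 F$ ($b{\left(Y,F \right)} = \left(F + Y\right) + F = Y + 2 F$)
$\sqrt{D{\left(N \right)} + b{\left(\left(6 - 1\right) 3,11 \right)}} = \sqrt{18 + \left(\left(6 - 1\right) 3 + 2 \cdot 11\right)} = \sqrt{18 + \left(\left(6 + \left(-2 + 1\right)\right) 3 + 22\right)} = \sqrt{18 + \left(\left(6 - 1\right) 3 + 22\right)} = \sqrt{18 + \left(5 \cdot 3 + 22\right)} = \sqrt{18 + \left(15 + 22\right)} = \sqrt{18 + 37} = \sqrt{55}$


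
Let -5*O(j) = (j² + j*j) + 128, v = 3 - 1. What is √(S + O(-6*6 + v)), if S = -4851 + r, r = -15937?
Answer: 6*I*√591 ≈ 145.86*I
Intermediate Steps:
v = 2
O(j) = -128/5 - 2*j²/5 (O(j) = -((j² + j*j) + 128)/5 = -((j² + j²) + 128)/5 = -(2*j² + 128)/5 = -(128 + 2*j²)/5 = -128/5 - 2*j²/5)
S = -20788 (S = -4851 - 15937 = -20788)
√(S + O(-6*6 + v)) = √(-20788 + (-128/5 - 2*(-6*6 + 2)²/5)) = √(-20788 + (-128/5 - 2*(-36 + 2)²/5)) = √(-20788 + (-128/5 - ⅖*(-34)²)) = √(-20788 + (-128/5 - ⅖*1156)) = √(-20788 + (-128/5 - 2312/5)) = √(-20788 - 488) = √(-21276) = 6*I*√591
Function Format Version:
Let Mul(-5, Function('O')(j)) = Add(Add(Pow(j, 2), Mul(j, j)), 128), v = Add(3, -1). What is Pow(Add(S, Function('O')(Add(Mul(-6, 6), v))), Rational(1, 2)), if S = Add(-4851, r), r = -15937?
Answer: Mul(6, I, Pow(591, Rational(1, 2))) ≈ Mul(145.86, I)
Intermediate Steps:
v = 2
Function('O')(j) = Add(Rational(-128, 5), Mul(Rational(-2, 5), Pow(j, 2))) (Function('O')(j) = Mul(Rational(-1, 5), Add(Add(Pow(j, 2), Mul(j, j)), 128)) = Mul(Rational(-1, 5), Add(Add(Pow(j, 2), Pow(j, 2)), 128)) = Mul(Rational(-1, 5), Add(Mul(2, Pow(j, 2)), 128)) = Mul(Rational(-1, 5), Add(128, Mul(2, Pow(j, 2)))) = Add(Rational(-128, 5), Mul(Rational(-2, 5), Pow(j, 2))))
S = -20788 (S = Add(-4851, -15937) = -20788)
Pow(Add(S, Function('O')(Add(Mul(-6, 6), v))), Rational(1, 2)) = Pow(Add(-20788, Add(Rational(-128, 5), Mul(Rational(-2, 5), Pow(Add(Mul(-6, 6), 2), 2)))), Rational(1, 2)) = Pow(Add(-20788, Add(Rational(-128, 5), Mul(Rational(-2, 5), Pow(Add(-36, 2), 2)))), Rational(1, 2)) = Pow(Add(-20788, Add(Rational(-128, 5), Mul(Rational(-2, 5), Pow(-34, 2)))), Rational(1, 2)) = Pow(Add(-20788, Add(Rational(-128, 5), Mul(Rational(-2, 5), 1156))), Rational(1, 2)) = Pow(Add(-20788, Add(Rational(-128, 5), Rational(-2312, 5))), Rational(1, 2)) = Pow(Add(-20788, -488), Rational(1, 2)) = Pow(-21276, Rational(1, 2)) = Mul(6, I, Pow(591, Rational(1, 2)))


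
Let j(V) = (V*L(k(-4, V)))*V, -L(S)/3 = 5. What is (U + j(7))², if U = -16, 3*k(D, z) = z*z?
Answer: 564001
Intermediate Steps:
k(D, z) = z²/3 (k(D, z) = (z*z)/3 = z²/3)
L(S) = -15 (L(S) = -3*5 = -15)
j(V) = -15*V² (j(V) = (V*(-15))*V = (-15*V)*V = -15*V²)
(U + j(7))² = (-16 - 15*7²)² = (-16 - 15*49)² = (-16 - 735)² = (-751)² = 564001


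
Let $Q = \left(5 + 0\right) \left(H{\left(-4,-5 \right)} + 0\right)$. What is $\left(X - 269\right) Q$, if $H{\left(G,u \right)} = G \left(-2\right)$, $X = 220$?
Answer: $-1960$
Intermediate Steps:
$H{\left(G,u \right)} = - 2 G$
$Q = 40$ ($Q = \left(5 + 0\right) \left(\left(-2\right) \left(-4\right) + 0\right) = 5 \left(8 + 0\right) = 5 \cdot 8 = 40$)
$\left(X - 269\right) Q = \left(220 - 269\right) 40 = \left(-49\right) 40 = -1960$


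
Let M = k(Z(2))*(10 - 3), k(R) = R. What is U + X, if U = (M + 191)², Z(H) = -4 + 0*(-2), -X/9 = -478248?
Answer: 4330801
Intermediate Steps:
X = 4304232 (X = -9*(-478248) = 4304232)
Z(H) = -4 (Z(H) = -4 + 0 = -4)
M = -28 (M = -4*(10 - 3) = -4*7 = -28)
U = 26569 (U = (-28 + 191)² = 163² = 26569)
U + X = 26569 + 4304232 = 4330801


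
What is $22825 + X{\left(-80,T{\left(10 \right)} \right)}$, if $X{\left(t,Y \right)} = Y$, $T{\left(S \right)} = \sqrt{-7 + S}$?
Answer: $22825 + \sqrt{3} \approx 22827.0$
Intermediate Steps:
$22825 + X{\left(-80,T{\left(10 \right)} \right)} = 22825 + \sqrt{-7 + 10} = 22825 + \sqrt{3}$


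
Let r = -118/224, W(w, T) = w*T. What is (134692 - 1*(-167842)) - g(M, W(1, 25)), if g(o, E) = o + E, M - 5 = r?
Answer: 33880507/112 ≈ 3.0250e+5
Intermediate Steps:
W(w, T) = T*w
r = -59/112 (r = -118*1/224 = -59/112 ≈ -0.52679)
M = 501/112 (M = 5 - 59/112 = 501/112 ≈ 4.4732)
g(o, E) = E + o
(134692 - 1*(-167842)) - g(M, W(1, 25)) = (134692 - 1*(-167842)) - (25*1 + 501/112) = (134692 + 167842) - (25 + 501/112) = 302534 - 1*3301/112 = 302534 - 3301/112 = 33880507/112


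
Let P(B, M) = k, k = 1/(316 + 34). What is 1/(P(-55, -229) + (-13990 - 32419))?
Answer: -350/16243149 ≈ -2.1548e-5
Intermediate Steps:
k = 1/350 ≈ 0.0028571
P(B, M) = 1/350
1/(P(-55, -229) + (-13990 - 32419)) = 1/(1/350 + (-13990 - 32419)) = 1/(1/350 - 46409) = 1/(-16243149/350) = -350/16243149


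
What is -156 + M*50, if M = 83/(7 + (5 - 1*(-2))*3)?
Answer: -109/14 ≈ -7.7857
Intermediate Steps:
M = 83/28 (M = 83/(7 + (5 + 2)*3) = 83/(7 + 7*3) = 83/(7 + 21) = 83/28 ≈ 2.9643)
-156 + M*50 = -156 + (83/28)*50 = -156 + 2075/14 = -109/14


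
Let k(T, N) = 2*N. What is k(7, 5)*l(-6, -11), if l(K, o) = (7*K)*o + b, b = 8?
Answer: 4700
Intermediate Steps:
l(K, o) = 8 + 7*K*o (l(K, o) = (7*K)*o + 8 = 7*K*o + 8 = 8 + 7*K*o)
k(7, 5)*l(-6, -11) = (2*5)*(8 + 7*(-6)*(-11)) = 10*(8 + 462) = 10*470 = 4700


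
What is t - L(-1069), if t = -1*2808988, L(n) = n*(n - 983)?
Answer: -5002576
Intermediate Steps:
L(n) = n*(-983 + n)
t = -2808988
t - L(-1069) = -2808988 - (-1069)*(-983 - 1069) = -2808988 - (-1069)*(-2052) = -2808988 - 1*2193588 = -2808988 - 2193588 = -5002576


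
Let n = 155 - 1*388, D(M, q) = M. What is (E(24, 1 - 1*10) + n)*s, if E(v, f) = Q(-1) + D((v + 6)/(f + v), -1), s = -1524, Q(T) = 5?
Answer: 344424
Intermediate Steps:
E(v, f) = 5 + (6 + v)/(f + v) (E(v, f) = 5 + (v + 6)/(f + v) = 5 + (6 + v)/(f + v))
n = -233 (n = 155 - 388 = -233)
(E(24, 1 - 1*10) + n)*s = ((6 + 5*(1 - 1*10) + 6*24)/((1 - 1*10) + 24) - 233)*(-1524) = ((6 + 5*(1 - 10) + 144)/((1 - 10) + 24) - 233)*(-1524) = ((6 + 5*(-9) + 144)/(-9 + 24) - 233)*(-1524) = ((6 - 45 + 144)/15 - 233)*(-1524) = ((1/15)*105 - 233)*(-1524) = (7 - 233)*(-1524) = -226*(-1524) = 344424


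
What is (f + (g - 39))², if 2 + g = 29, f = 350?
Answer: 114244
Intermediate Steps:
g = 27 (g = -2 + 29 = 27)
(f + (g - 39))² = (350 + (27 - 39))² = (350 - 12)² = 338² = 114244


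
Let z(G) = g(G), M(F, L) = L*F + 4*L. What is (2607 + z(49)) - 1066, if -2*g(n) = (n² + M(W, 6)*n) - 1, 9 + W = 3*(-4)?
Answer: 2840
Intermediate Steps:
W = -21 (W = -9 + 3*(-4) = -9 - 12 = -21)
M(F, L) = 4*L + F*L (M(F, L) = F*L + 4*L = 4*L + F*L)
g(n) = ½ + 51*n - n²/2 (g(n) = -((n² + (6*(4 - 21))*n) - 1)/2 = -((n² + (6*(-17))*n) - 1)/2 = -((n² - 102*n) - 1)/2 = -(-1 + n² - 102*n)/2 = ½ + 51*n - n²/2)
z(G) = ½ + 51*G - G²/2
(2607 + z(49)) - 1066 = (2607 + (½ + 51*49 - ½*49²)) - 1066 = (2607 + (½ + 2499 - ½*2401)) - 1066 = (2607 + (½ + 2499 - 2401/2)) - 1066 = (2607 + 1299) - 1066 = 3906 - 1066 = 2840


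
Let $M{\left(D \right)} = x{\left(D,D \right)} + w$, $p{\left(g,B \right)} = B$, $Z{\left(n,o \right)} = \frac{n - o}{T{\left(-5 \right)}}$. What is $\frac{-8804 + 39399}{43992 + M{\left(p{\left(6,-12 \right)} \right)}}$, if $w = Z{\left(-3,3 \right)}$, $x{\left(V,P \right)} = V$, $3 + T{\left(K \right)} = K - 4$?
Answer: $\frac{61190}{87961} \approx 0.69565$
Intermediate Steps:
$T{\left(K \right)} = -7 + K$ ($T{\left(K \right)} = -3 + \left(K - 4\right) = -3 + \left(-4 + K\right) = -7 + K$)
$Z{\left(n,o \right)} = - \frac{n}{12} + \frac{o}{12}$ ($Z{\left(n,o \right)} = \frac{n - o}{-7 - 5} = \frac{n - o}{-12} = \left(n - o\right) \left(- \frac{1}{12}\right) = - \frac{n}{12} + \frac{o}{12}$)
$w = \frac{1}{2}$ ($w = \left(- \frac{1}{12}\right) \left(-3\right) + \frac{1}{12} \cdot 3 = \frac{1}{4} + \frac{1}{4} = \frac{1}{2} \approx 0.5$)
$M{\left(D \right)} = \frac{1}{2} + D$ ($M{\left(D \right)} = D + \frac{1}{2} = \frac{1}{2} + D$)
$\frac{-8804 + 39399}{43992 + M{\left(p{\left(6,-12 \right)} \right)}} = \frac{-8804 + 39399}{43992 + \left(\frac{1}{2} - 12\right)} = \frac{30595}{43992 - \frac{23}{2}} = \frac{30595}{\frac{87961}{2}} = 30595 \cdot \frac{2}{87961} = \frac{61190}{87961}$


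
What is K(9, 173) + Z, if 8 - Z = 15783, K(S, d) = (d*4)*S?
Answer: -9547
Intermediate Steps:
K(S, d) = 4*S*d (K(S, d) = (4*d)*S = 4*S*d)
Z = -15775 (Z = 8 - 1*15783 = 8 - 15783 = -15775)
K(9, 173) + Z = 4*9*173 - 15775 = 6228 - 15775 = -9547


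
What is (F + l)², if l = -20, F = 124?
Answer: 10816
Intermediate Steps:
(F + l)² = (124 - 20)² = 104² = 10816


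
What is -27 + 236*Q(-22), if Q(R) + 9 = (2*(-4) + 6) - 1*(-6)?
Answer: -1207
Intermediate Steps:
Q(R) = -5 (Q(R) = -9 + ((2*(-4) + 6) - 1*(-6)) = -9 + ((-8 + 6) + 6) = -9 + (-2 + 6) = -9 + 4 = -5)
-27 + 236*Q(-22) = -27 + 236*(-5) = -27 - 1180 = -1207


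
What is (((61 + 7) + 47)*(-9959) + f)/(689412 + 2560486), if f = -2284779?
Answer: -1715032/1624949 ≈ -1.0554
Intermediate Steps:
(((61 + 7) + 47)*(-9959) + f)/(689412 + 2560486) = (((61 + 7) + 47)*(-9959) - 2284779)/(689412 + 2560486) = ((68 + 47)*(-9959) - 2284779)/3249898 = (115*(-9959) - 2284779)*(1/3249898) = (-1145285 - 2284779)*(1/3249898) = -3430064*1/3249898 = -1715032/1624949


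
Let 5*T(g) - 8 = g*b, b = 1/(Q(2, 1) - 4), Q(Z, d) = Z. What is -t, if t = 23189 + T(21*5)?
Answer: -231801/10 ≈ -23180.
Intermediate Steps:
b = -1/2 (b = 1/(2 - 4) = 1/(-2) = -1/2 ≈ -0.50000)
T(g) = 8/5 - g/10 (T(g) = 8/5 + (g*(-1/2))/5 = 8/5 + (-g/2)/5 = 8/5 - g/10)
t = 231801/10 (t = 23189 + (8/5 - 21*5/10) = 23189 + (8/5 - 1/10*105) = 23189 + (8/5 - 21/2) = 23189 - 89/10 = 231801/10 ≈ 23180.)
-t = -1*231801/10 = -231801/10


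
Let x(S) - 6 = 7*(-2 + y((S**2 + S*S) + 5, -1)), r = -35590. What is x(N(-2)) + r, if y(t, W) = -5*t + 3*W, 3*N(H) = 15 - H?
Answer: -342376/9 ≈ -38042.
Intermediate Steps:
N(H) = 5 - H/3 (N(H) = (15 - H)/3 = 5 - H/3)
x(S) = -204 - 70*S**2 (x(S) = 6 + 7*(-2 + (-5*((S**2 + S*S) + 5) + 3*(-1))) = 6 + 7*(-2 + (-5*((S**2 + S**2) + 5) - 3)) = 6 + 7*(-2 + (-5*(2*S**2 + 5) - 3)) = 6 + 7*(-2 + (-5*(5 + 2*S**2) - 3)) = 6 + 7*(-2 + ((-25 - 10*S**2) - 3)) = 6 + 7*(-2 + (-28 - 10*S**2)) = 6 + 7*(-30 - 10*S**2) = 6 + (-210 - 70*S**2) = -204 - 70*S**2)
x(N(-2)) + r = (-204 - 70*(5 - 1/3*(-2))**2) - 35590 = (-204 - 70*(5 + 2/3)**2) - 35590 = (-204 - 70*(17/3)**2) - 35590 = (-204 - 70*289/9) - 35590 = (-204 - 20230/9) - 35590 = -22066/9 - 35590 = -342376/9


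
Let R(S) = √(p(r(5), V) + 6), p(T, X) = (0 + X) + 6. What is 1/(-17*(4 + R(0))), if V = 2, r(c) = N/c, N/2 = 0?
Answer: -2/17 + √14/34 ≈ -0.0075983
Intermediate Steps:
N = 0 (N = 2*0 = 0)
r(c) = 0 (r(c) = 0/c = 0)
p(T, X) = 6 + X (p(T, X) = X + 6 = 6 + X)
R(S) = √14 (R(S) = √((6 + 2) + 6) = √(8 + 6) = √14)
1/(-17*(4 + R(0))) = 1/(-17*(4 + √14)) = 1/(-68 - 17*√14)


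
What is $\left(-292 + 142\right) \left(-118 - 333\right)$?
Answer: $67650$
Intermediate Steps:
$\left(-292 + 142\right) \left(-118 - 333\right) = \left(-150\right) \left(-451\right) = 67650$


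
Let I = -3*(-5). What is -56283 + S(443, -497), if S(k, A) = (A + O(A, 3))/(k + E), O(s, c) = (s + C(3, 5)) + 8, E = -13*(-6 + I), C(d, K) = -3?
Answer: -18349247/326 ≈ -56286.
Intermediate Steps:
I = 15
E = -117 (E = -13*(-6 + 15) = -13*9 = -117)
O(s, c) = 5 + s (O(s, c) = (s - 3) + 8 = (-3 + s) + 8 = 5 + s)
S(k, A) = (5 + 2*A)/(-117 + k) (S(k, A) = (A + (5 + A))/(k - 117) = (5 + 2*A)/(-117 + k))
-56283 + S(443, -497) = -56283 + (5 + 2*(-497))/(-117 + 443) = -56283 + (5 - 994)/326 = -56283 + (1/326)*(-989) = -56283 - 989/326 = -18349247/326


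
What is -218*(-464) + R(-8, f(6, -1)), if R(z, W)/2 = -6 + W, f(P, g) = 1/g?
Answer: 101138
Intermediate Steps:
R(z, W) = -12 + 2*W (R(z, W) = 2*(-6 + W) = -12 + 2*W)
-218*(-464) + R(-8, f(6, -1)) = -218*(-464) + (-12 + 2/(-1)) = 101152 + (-12 + 2*(-1)) = 101152 + (-12 - 2) = 101152 - 14 = 101138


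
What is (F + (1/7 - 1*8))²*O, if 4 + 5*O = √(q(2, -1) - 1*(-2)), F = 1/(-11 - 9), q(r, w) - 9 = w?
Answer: -1225449/24500 + 1225449*√10/98000 ≈ -10.475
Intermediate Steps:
q(r, w) = 9 + w
F = -1/20 (F = 1/(-20) = -1/20 ≈ -0.050000)
O = -⅘ + √10/5 (O = -⅘ + √((9 - 1) - 1*(-2))/5 = -⅘ + √(8 + 2)/5 = -⅘ + √10/5 ≈ -0.16754)
(F + (1/7 - 1*8))²*O = (-1/20 + (1/7 - 1*8))²*(-⅘ + √10/5) = (-1/20 + (⅐ - 8))²*(-⅘ + √10/5) = (-1/20 - 55/7)²*(-⅘ + √10/5) = (-1107/140)²*(-⅘ + √10/5) = 1225449*(-⅘ + √10/5)/19600 = -1225449/24500 + 1225449*√10/98000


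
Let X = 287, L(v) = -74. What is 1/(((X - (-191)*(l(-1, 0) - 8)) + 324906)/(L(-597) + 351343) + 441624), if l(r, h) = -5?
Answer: 351269/155129143566 ≈ 2.2644e-6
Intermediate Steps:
1/(((X - (-191)*(l(-1, 0) - 8)) + 324906)/(L(-597) + 351343) + 441624) = 1/(((287 - (-191)*(-5 - 8)) + 324906)/(-74 + 351343) + 441624) = 1/(((287 - (-191)*(-13)) + 324906)/351269 + 441624) = 1/(((287 - 191*13) + 324906)*(1/351269) + 441624) = 1/(((287 - 2483) + 324906)*(1/351269) + 441624) = 1/((-2196 + 324906)*(1/351269) + 441624) = 1/(322710*(1/351269) + 441624) = 1/(322710/351269 + 441624) = 1/(155129143566/351269) = 351269/155129143566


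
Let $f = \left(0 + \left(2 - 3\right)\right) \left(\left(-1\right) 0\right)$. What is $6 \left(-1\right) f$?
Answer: $0$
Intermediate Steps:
$f = 0$ ($f = \left(0 + \left(2 - 3\right)\right) 0 = \left(0 - 1\right) 0 = \left(-1\right) 0 = 0$)
$6 \left(-1\right) f = 6 \left(-1\right) 0 = \left(-6\right) 0 = 0$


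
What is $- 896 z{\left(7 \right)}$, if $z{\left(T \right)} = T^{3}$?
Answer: $-307328$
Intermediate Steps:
$- 896 z{\left(7 \right)} = - 896 \cdot 7^{3} = \left(-896\right) 343 = -307328$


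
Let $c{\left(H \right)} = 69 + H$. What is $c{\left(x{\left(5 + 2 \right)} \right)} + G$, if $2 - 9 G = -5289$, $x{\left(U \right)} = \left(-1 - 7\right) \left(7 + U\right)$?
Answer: $\frac{4904}{9} \approx 544.89$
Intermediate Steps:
$x{\left(U \right)} = -56 - 8 U$ ($x{\left(U \right)} = - 8 \left(7 + U\right) = -56 - 8 U$)
$G = \frac{5291}{9}$ ($G = \frac{2}{9} - - \frac{1763}{3} = \frac{2}{9} + \frac{1763}{3} = \frac{5291}{9} \approx 587.89$)
$c{\left(x{\left(5 + 2 \right)} \right)} + G = \left(69 - \left(56 + 8 \left(5 + 2\right)\right)\right) + \frac{5291}{9} = \left(69 - 112\right) + \frac{5291}{9} = -43 + \frac{5291}{9} = \frac{4904}{9}$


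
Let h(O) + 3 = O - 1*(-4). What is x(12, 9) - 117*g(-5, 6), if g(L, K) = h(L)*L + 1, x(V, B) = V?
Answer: -2445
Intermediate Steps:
h(O) = 1 + O (h(O) = -3 + (O - 1*(-4)) = -3 + (O + 4) = -3 + (4 + O) = 1 + O)
g(L, K) = 1 + L*(1 + L) (g(L, K) = (1 + L)*L + 1 = L*(1 + L) + 1 = 1 + L*(1 + L))
x(12, 9) - 117*g(-5, 6) = 12 - 117*(1 - 5*(1 - 5)) = 12 - 117*(1 - 5*(-4)) = 12 - 117*(1 + 20) = 12 - 117*21 = 12 - 2457 = -2445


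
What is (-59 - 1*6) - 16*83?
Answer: -1393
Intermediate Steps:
(-59 - 1*6) - 16*83 = (-59 - 6) - 1328 = -65 - 1328 = -1393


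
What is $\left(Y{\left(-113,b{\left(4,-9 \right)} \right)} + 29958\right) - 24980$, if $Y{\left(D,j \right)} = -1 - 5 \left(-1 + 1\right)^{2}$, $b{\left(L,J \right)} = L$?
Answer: $4977$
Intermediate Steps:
$Y{\left(D,j \right)} = -1$ ($Y{\left(D,j \right)} = -1 - 5 \cdot 0^{2} = -1 - 0 = -1 + 0 = -1$)
$\left(Y{\left(-113,b{\left(4,-9 \right)} \right)} + 29958\right) - 24980 = \left(-1 + 29958\right) - 24980 = 29957 - 24980 = 4977$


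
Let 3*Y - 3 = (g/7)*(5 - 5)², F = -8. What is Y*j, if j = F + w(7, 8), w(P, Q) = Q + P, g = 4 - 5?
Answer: 7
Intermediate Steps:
g = -1
w(P, Q) = P + Q
Y = 1 (Y = 1 + ((-1/7)*(5 - 5)²)/3 = 1 + (((⅐)*(-1))*0²)/3 = 1 + (-⅐*0)/3 = 1 + (⅓)*0 = 1 + 0 = 1)
j = 7 (j = -8 + (7 + 8) = -8 + 15 = 7)
Y*j = 1*7 = 7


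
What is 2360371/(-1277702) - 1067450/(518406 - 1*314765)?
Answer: -1844551310711/260192512982 ≈ -7.0892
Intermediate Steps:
2360371/(-1277702) - 1067450/(518406 - 1*314765) = 2360371*(-1/1277702) - 1067450/(518406 - 314765) = -2360371/1277702 - 1067450/203641 = -1844551310711/260192512982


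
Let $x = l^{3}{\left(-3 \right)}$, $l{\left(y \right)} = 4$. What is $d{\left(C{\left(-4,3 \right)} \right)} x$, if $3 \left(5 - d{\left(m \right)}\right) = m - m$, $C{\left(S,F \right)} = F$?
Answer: $320$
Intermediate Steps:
$d{\left(m \right)} = 5$ ($d{\left(m \right)} = 5 - \frac{m - m}{3} = 5 - 0 = 5 + 0 = 5$)
$x = 64$ ($x = 4^{3} = 64$)
$d{\left(C{\left(-4,3 \right)} \right)} x = 5 \cdot 64 = 320$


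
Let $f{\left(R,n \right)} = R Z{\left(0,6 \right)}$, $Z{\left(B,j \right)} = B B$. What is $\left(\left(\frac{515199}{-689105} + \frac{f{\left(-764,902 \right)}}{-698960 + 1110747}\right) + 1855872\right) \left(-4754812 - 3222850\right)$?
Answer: $- \frac{10202553426508193982}{689105} \approx -1.4806 \cdot 10^{13}$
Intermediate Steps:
$Z{\left(B,j \right)} = B^{2}$
$f{\left(R,n \right)} = 0$ ($f{\left(R,n \right)} = R 0^{2} = R 0 = 0$)
$\left(\left(\frac{515199}{-689105} + \frac{f{\left(-764,902 \right)}}{-698960 + 1110747}\right) + 1855872\right) \left(-4754812 - 3222850\right) = \left(\left(\frac{515199}{-689105} + \frac{0}{-698960 + 1110747}\right) + 1855872\right) \left(-4754812 - 3222850\right) = \left(\left(515199 \left(- \frac{1}{689105}\right) + \frac{0}{411787}\right) + 1855872\right) \left(-7977662\right) = \left(\left(- \frac{515199}{689105} + 0 \cdot \frac{1}{411787}\right) + 1855872\right) \left(-7977662\right) = \left(\left(- \frac{515199}{689105} + 0\right) + 1855872\right) \left(-7977662\right) = \left(- \frac{515199}{689105} + 1855872\right) \left(-7977662\right) = \frac{1278890159361}{689105} \left(-7977662\right) = - \frac{10202553426508193982}{689105}$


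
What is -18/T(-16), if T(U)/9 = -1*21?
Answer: 2/21 ≈ 0.095238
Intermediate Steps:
T(U) = -189 (T(U) = 9*(-1*21) = 9*(-21) = -189)
-18/T(-16) = -18/(-189) = -18*(-1/189) = 2/21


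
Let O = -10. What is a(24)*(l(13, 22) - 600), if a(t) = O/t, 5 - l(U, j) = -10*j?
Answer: 625/4 ≈ 156.25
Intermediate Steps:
l(U, j) = 5 + 10*j (l(U, j) = 5 - (-10)*j = 5 + 10*j)
a(t) = -10/t
a(24)*(l(13, 22) - 600) = (-10/24)*((5 + 10*22) - 600) = (-10*1/24)*((5 + 220) - 600) = -5*(225 - 600)/12 = -5/12*(-375) = 625/4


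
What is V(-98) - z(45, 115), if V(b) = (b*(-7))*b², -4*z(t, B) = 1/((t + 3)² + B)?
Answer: 63748816545/9676 ≈ 6.5883e+6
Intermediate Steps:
z(t, B) = -1/(4*(B + (3 + t)²)) (z(t, B) = -1/(4*((t + 3)² + B)) = -1/(4*((3 + t)² + B)) = -1/(4*(B + (3 + t)²)))
V(b) = -7*b³ (V(b) = (-7*b)*b² = -7*b³)
V(-98) - z(45, 115) = -7*(-98)³ - (-1)/(4*115 + 4*(3 + 45)²) = -7*(-941192) - (-1)/(460 + 4*48²) = 6588344 - (-1)/(460 + 4*2304) = 6588344 - (-1)/(460 + 9216) = 6588344 - (-1)/9676 = 6588344 - 1*(-1/9676) = 6588344 + 1/9676 = 63748816545/9676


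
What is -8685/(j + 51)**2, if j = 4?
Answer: -1737/605 ≈ -2.8711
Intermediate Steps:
-8685/(j + 51)**2 = -8685/(4 + 51)**2 = -8685/(55**2) = -8685/3025 = -8685*1/3025 = -1737/605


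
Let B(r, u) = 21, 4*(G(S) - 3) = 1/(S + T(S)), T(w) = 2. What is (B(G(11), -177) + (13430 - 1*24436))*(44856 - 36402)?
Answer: -92867190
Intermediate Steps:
G(S) = 3 + 1/(4*(2 + S)) (G(S) = 3 + 1/(4*(S + 2)) = 3 + 1/(4*(2 + S)))
(B(G(11), -177) + (13430 - 1*24436))*(44856 - 36402) = (21 + (13430 - 1*24436))*(44856 - 36402) = (21 + (13430 - 24436))*8454 = (21 - 11006)*8454 = -10985*8454 = -92867190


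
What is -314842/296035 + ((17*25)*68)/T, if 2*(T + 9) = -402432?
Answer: -2876379718/2382785715 ≈ -1.2071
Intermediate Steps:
T = -201225 (T = -9 + (1/2)*(-402432) = -9 - 201216 = -201225)
-314842/296035 + ((17*25)*68)/T = -314842/296035 + ((17*25)*68)/(-201225) = -314842*1/296035 + (425*68)*(-1/201225) = -314842/296035 + 28900*(-1/201225) = -314842/296035 - 1156/8049 = -2876379718/2382785715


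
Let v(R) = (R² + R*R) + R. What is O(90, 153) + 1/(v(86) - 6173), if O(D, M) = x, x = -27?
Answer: -235034/8705 ≈ -27.000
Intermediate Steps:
v(R) = R + 2*R² (v(R) = (R² + R²) + R = 2*R² + R = R + 2*R²)
O(D, M) = -27
O(90, 153) + 1/(v(86) - 6173) = -27 + 1/(86*(1 + 2*86) - 6173) = -27 + 1/(86*(1 + 172) - 6173) = -27 + 1/(86*173 - 6173) = -27 + 1/(14878 - 6173) = -27 + 1/8705 = -235034/8705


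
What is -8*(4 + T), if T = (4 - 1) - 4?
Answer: -24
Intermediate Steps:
T = -1 (T = 3 - 4 = -1)
-8*(4 + T) = -8*(4 - 1) = -8*3 = -24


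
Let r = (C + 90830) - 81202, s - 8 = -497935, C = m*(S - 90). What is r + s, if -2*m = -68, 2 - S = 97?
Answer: -494589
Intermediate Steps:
S = -95 (S = 2 - 1*97 = 2 - 97 = -95)
m = 34 (m = -1/2*(-68) = 34)
C = -6290 (C = 34*(-95 - 90) = 34*(-185) = -6290)
s = -497927 (s = 8 - 497935 = -497927)
r = 3338 (r = (-6290 + 90830) - 81202 = 84540 - 81202 = 3338)
r + s = 3338 - 497927 = -494589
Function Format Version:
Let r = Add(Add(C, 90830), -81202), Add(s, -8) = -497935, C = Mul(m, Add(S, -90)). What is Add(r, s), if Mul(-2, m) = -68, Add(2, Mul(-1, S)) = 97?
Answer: -494589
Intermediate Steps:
S = -95 (S = Add(2, Mul(-1, 97)) = Add(2, -97) = -95)
m = 34 (m = Mul(Rational(-1, 2), -68) = 34)
C = -6290 (C = Mul(34, Add(-95, -90)) = Mul(34, -185) = -6290)
s = -497927 (s = Add(8, -497935) = -497927)
r = 3338 (r = Add(Add(-6290, 90830), -81202) = Add(84540, -81202) = 3338)
Add(r, s) = Add(3338, -497927) = -494589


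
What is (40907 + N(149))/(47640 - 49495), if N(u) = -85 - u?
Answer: -40673/1855 ≈ -21.926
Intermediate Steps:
(40907 + N(149))/(47640 - 49495) = (40907 + (-85 - 1*149))/(47640 - 49495) = (40907 + (-85 - 149))/(-1855) = (40907 - 234)*(-1/1855) = 40673*(-1/1855) = -40673/1855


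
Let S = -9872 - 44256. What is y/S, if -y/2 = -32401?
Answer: -32401/27064 ≈ -1.1972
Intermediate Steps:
S = -54128
y = 64802 (y = -2*(-32401) = 64802)
y/S = 64802/(-54128) = 64802*(-1/54128) = -32401/27064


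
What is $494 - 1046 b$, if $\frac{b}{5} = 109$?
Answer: $-569576$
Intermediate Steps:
$b = 545$ ($b = 5 \cdot 109 = 545$)
$494 - 1046 b = 494 - 570070 = -569576$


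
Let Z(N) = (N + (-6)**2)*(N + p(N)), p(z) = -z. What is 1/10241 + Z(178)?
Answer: 1/10241 ≈ 9.7647e-5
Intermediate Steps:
Z(N) = 0 (Z(N) = (N + (-6)**2)*(N - N) = (N + 36)*0 = (36 + N)*0 = 0)
1/10241 + Z(178) = 1/10241 + 0 = 1/10241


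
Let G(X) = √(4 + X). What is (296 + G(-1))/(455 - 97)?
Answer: 148/179 + √3/358 ≈ 0.83165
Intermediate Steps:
(296 + G(-1))/(455 - 97) = (296 + √(4 - 1))/(455 - 97) = (296 + √3)/358 = (296 + √3)*(1/358) = 148/179 + √3/358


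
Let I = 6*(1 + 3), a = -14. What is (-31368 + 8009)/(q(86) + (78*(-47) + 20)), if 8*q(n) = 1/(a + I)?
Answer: 1868720/291679 ≈ 6.4068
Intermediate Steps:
I = 24 (I = 6*4 = 24)
q(n) = 1/80 (q(n) = 1/(8*(-14 + 24)) = (⅛)/10 = (⅛)*(⅒) = 1/80)
(-31368 + 8009)/(q(86) + (78*(-47) + 20)) = (-31368 + 8009)/(1/80 + (78*(-47) + 20)) = -23359/(1/80 + (-3666 + 20)) = -23359/(1/80 - 3646) = -23359/(-291679/80) = -23359*(-80/291679) = 1868720/291679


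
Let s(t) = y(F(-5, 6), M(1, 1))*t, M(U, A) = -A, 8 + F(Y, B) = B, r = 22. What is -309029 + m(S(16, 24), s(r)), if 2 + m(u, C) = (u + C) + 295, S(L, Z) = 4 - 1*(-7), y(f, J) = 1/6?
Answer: -926164/3 ≈ -3.0872e+5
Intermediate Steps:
F(Y, B) = -8 + B
y(f, J) = ⅙
s(t) = t/6
S(L, Z) = 11 (S(L, Z) = 4 + 7 = 11)
m(u, C) = 293 + C + u (m(u, C) = -2 + ((u + C) + 295) = -2 + ((C + u) + 295) = -2 + (295 + C + u) = 293 + C + u)
-309029 + m(S(16, 24), s(r)) = -309029 + (293 + (⅙)*22 + 11) = -309029 + (293 + 11/3 + 11) = -309029 + 923/3 = -926164/3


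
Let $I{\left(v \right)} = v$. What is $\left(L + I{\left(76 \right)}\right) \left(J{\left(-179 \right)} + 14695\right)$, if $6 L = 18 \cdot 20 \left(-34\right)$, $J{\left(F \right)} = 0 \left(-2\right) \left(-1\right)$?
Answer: $-28860980$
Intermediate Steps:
$J{\left(F \right)} = 0$ ($J{\left(F \right)} = 0 \left(-1\right) = 0$)
$L = -2040$ ($L = \frac{18 \cdot 20 \left(-34\right)}{6} = \frac{360 \left(-34\right)}{6} = \frac{1}{6} \left(-12240\right) = -2040$)
$\left(L + I{\left(76 \right)}\right) \left(J{\left(-179 \right)} + 14695\right) = \left(-2040 + 76\right) \left(0 + 14695\right) = \left(-1964\right) 14695 = -28860980$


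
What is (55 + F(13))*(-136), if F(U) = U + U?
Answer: -11016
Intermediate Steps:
F(U) = 2*U
(55 + F(13))*(-136) = (55 + 2*13)*(-136) = (55 + 26)*(-136) = 81*(-136) = -11016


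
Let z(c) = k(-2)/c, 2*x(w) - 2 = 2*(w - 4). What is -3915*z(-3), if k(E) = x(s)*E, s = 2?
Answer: 2610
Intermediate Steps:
x(w) = -3 + w (x(w) = 1 + (2*(w - 4))/2 = 1 + (2*(-4 + w))/2 = 1 + (-8 + 2*w)/2 = 1 + (-4 + w) = -3 + w)
k(E) = -E (k(E) = (-3 + 2)*E = -E)
z(c) = 2/c (z(c) = (-1*(-2))/c = 2/c)
-3915*z(-3) = -7830/(-3) = -7830*(-1)/3 = -3915*(-⅔) = 2610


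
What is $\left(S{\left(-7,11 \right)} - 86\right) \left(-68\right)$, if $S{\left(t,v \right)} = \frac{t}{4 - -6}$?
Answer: $\frac{29478}{5} \approx 5895.6$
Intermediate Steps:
$S{\left(t,v \right)} = \frac{t}{10}$ ($S{\left(t,v \right)} = \frac{t}{4 + 6} = \frac{t}{10}$)
$\left(S{\left(-7,11 \right)} - 86\right) \left(-68\right) = \left(\frac{1}{10} \left(-7\right) - 86\right) \left(-68\right) = \left(- \frac{7}{10} - 86\right) \left(-68\right) = \left(- \frac{867}{10}\right) \left(-68\right) = \frac{29478}{5}$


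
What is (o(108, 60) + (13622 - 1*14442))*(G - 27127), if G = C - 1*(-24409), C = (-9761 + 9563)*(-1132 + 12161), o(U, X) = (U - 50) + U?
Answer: 1429944840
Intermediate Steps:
o(U, X) = -50 + 2*U (o(U, X) = (-50 + U) + U = -50 + 2*U)
C = -2183742 (C = -198*11029 = -2183742)
G = -2159333 (G = -2183742 - 1*(-24409) = -2183742 + 24409 = -2159333)
(o(108, 60) + (13622 - 1*14442))*(G - 27127) = ((-50 + 2*108) + (13622 - 1*14442))*(-2159333 - 27127) = ((-50 + 216) + (13622 - 14442))*(-2186460) = (166 - 820)*(-2186460) = -654*(-2186460) = 1429944840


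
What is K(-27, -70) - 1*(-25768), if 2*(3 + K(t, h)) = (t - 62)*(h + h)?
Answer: 31995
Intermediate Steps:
K(t, h) = -3 + h*(-62 + t) (K(t, h) = -3 + ((t - 62)*(h + h))/2 = -3 + ((-62 + t)*(2*h))/2 = -3 + (2*h*(-62 + t))/2 = -3 + h*(-62 + t))
K(-27, -70) - 1*(-25768) = (-3 - 62*(-70) - 70*(-27)) - 1*(-25768) = (-3 + 4340 + 1890) + 25768 = 6227 + 25768 = 31995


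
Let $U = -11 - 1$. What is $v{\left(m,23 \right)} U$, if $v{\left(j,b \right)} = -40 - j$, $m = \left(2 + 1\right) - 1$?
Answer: $504$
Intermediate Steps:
$m = 2$ ($m = 3 - 1 = 2$)
$U = -12$ ($U = -11 - 1 = -12$)
$v{\left(m,23 \right)} U = \left(-40 - 2\right) \left(-12\right) = \left(-42\right) \left(-12\right) = 504$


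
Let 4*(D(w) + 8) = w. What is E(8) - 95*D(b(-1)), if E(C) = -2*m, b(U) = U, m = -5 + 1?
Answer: 3167/4 ≈ 791.75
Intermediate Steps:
m = -4
D(w) = -8 + w/4
E(C) = 8 (E(C) = -2*(-4) = 8)
E(8) - 95*D(b(-1)) = 8 - 95*(-8 + (¼)*(-1)) = 8 - 95*(-8 - ¼) = 8 - 95*(-33/4) = 8 + 3135/4 = 3167/4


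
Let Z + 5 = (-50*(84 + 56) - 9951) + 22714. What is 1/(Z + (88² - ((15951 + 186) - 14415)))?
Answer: 1/11780 ≈ 8.4890e-5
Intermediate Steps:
Z = 5758 (Z = -5 + ((-50*(84 + 56) - 9951) + 22714) = -5 + ((-50*140 - 9951) + 22714) = -5 + ((-7000 - 9951) + 22714) = -5 + (-16951 + 22714) = -5 + 5763 = 5758)
1/(Z + (88² - ((15951 + 186) - 14415))) = 1/(5758 + (88² - ((15951 + 186) - 14415))) = 1/(5758 + (7744 - (16137 - 14415))) = 1/(5758 + (7744 - 1*1722)) = 1/(5758 + (7744 - 1722)) = 1/(5758 + 6022) = 1/11780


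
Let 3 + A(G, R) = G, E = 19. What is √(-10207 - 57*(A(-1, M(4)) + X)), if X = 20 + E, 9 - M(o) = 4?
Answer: I*√12202 ≈ 110.46*I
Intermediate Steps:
M(o) = 5 (M(o) = 9 - 1*4 = 9 - 4 = 5)
A(G, R) = -3 + G
X = 39 (X = 20 + 19 = 39)
√(-10207 - 57*(A(-1, M(4)) + X)) = √(-10207 - 57*((-3 - 1) + 39)) = √(-10207 - 57*(-4 + 39)) = √(-10207 - 57*35) = √(-10207 - 1995) = √(-12202) = I*√12202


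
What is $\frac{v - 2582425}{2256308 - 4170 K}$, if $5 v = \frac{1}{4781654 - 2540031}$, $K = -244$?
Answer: $- \frac{14472058189437}{18346496194810} \approx -0.78882$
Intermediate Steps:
$v = \frac{1}{11208115}$ ($v = \frac{1}{5 \left(4781654 - 2540031\right)} = \frac{1}{5 \cdot 2241623} = \frac{1}{5} \cdot \frac{1}{2241623} = \frac{1}{11208115} \approx 8.9221 \cdot 10^{-8}$)
$\frac{v - 2582425}{2256308 - 4170 K} = \frac{\frac{1}{11208115} - 2582425}{2256308 - -1017480} = - \frac{28944116378874}{11208115 \left(2256308 + 1017480\right)} = - \frac{28944116378874}{11208115 \cdot 3273788} = \left(- \frac{28944116378874}{11208115}\right) \frac{1}{3273788} = - \frac{14472058189437}{18346496194810}$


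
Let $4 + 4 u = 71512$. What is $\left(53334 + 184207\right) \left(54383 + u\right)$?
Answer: $17164712660$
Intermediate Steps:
$u = 17877$ ($u = -1 + \frac{1}{4} \cdot 71512 = -1 + 17878 = 17877$)
$\left(53334 + 184207\right) \left(54383 + u\right) = \left(53334 + 184207\right) \left(54383 + 17877\right) = 237541 \cdot 72260 = 17164712660$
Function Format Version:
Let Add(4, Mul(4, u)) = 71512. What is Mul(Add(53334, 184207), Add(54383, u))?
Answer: 17164712660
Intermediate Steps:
u = 17877 (u = Add(-1, Mul(Rational(1, 4), 71512)) = Add(-1, 17878) = 17877)
Mul(Add(53334, 184207), Add(54383, u)) = Mul(Add(53334, 184207), Add(54383, 17877)) = Mul(237541, 72260) = 17164712660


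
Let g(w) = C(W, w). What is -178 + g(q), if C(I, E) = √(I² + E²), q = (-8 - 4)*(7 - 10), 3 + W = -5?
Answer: -178 + 4*√85 ≈ -141.12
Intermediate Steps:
W = -8 (W = -3 - 5 = -8)
q = 36 (q = -12*(-3) = 36)
C(I, E) = √(E² + I²)
g(w) = √(64 + w²) (g(w) = √(w² + (-8)²) = √(w² + 64) = √(64 + w²))
-178 + g(q) = -178 + √(64 + 36²) = -178 + √(64 + 1296) = -178 + √1360 = -178 + 4*√85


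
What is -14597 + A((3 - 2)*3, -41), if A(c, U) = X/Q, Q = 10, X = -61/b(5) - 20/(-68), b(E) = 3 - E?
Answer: -4961933/340 ≈ -14594.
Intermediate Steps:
X = 1047/34 (X = -61/(3 - 1*5) - 20/(-68) = -61/(3 - 5) - 20*(-1/68) = -61/(-2) + 5/17 = -61*(-½) + 5/17 = 61/2 + 5/17 = 1047/34 ≈ 30.794)
A(c, U) = 1047/340 (A(c, U) = (1047/34)/10 = (1047/34)*(⅒) = 1047/340)
-14597 + A((3 - 2)*3, -41) = -14597 + 1047/340 = -4961933/340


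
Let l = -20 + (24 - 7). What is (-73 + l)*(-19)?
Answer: 1444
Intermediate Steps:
l = -3 (l = -20 + 17 = -3)
(-73 + l)*(-19) = (-73 - 3)*(-19) = -76*(-19) = 1444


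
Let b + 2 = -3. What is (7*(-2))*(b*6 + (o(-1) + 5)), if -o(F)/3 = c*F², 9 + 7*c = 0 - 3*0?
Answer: 296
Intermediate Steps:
b = -5 (b = -2 - 3 = -5)
c = -9/7 (c = -9/7 + (0 - 3*0)/7 = -9/7 + (0 + 0)/7 = -9/7 + (⅐)*0 = -9/7 + 0 = -9/7 ≈ -1.2857)
o(F) = 27*F²/7 (o(F) = -(-27)*F²/7 = 27*F²/7)
(7*(-2))*(b*6 + (o(-1) + 5)) = (7*(-2))*(-5*6 + ((27/7)*(-1)² + 5)) = -14*(-30 + ((27/7)*1 + 5)) = -14*(-30 + (27/7 + 5)) = -14*(-30 + 62/7) = -14*(-148/7) = 296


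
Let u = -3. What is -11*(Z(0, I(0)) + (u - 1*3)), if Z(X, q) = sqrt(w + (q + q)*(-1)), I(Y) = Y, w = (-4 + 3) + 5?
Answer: 44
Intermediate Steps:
w = 4 (w = -1 + 5 = 4)
Z(X, q) = sqrt(4 - 2*q) (Z(X, q) = sqrt(4 + (q + q)*(-1)) = sqrt(4 + (2*q)*(-1)) = sqrt(4 - 2*q))
-11*(Z(0, I(0)) + (u - 1*3)) = -11*(sqrt(4 - 2*0) + (-3 - 1*3)) = -11*(sqrt(4 + 0) + (-3 - 3)) = -11*(sqrt(4) - 6) = -11*(2 - 6) = -11*(-4) = 44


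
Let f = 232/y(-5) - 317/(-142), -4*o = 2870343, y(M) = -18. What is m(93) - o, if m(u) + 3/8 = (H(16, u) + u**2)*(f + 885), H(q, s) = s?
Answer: 14247308095/1704 ≈ 8.3611e+6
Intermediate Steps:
o = -2870343/4 (o = -1/4*2870343 = -2870343/4 ≈ -7.1759e+5)
f = -13619/1278 (f = 232/(-18) - 317/(-142) = 232*(-1/18) - 317*(-1/142) = -116/9 + 317/142 = -13619/1278 ≈ -10.656)
m(u) = -3/8 + 1117411*u/1278 + 1117411*u**2/1278 (m(u) = -3/8 + (u + u**2)*(-13619/1278 + 885) = -3/8 + (u + u**2)*(1117411/1278) = -3/8 + (1117411*u/1278 + 1117411*u**2/1278) = -3/8 + 1117411*u/1278 + 1117411*u**2/1278)
m(93) - o = (-3/8 + (1117411/1278)*93 + (1117411/1278)*93**2) - 1*(-2870343/4) = (-3/8 + 34639741/426 + (1117411/1278)*8649) + 2870343/4 = (-3/8 + 34639741/426 + 1073831971/142) + 2870343/4 = 13024541977/1704 + 2870343/4 = 14247308095/1704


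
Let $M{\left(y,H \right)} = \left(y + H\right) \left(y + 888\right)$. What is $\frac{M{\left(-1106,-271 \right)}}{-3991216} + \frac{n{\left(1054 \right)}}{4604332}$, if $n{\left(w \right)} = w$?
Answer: $- \frac{172243658011}{2297110443464} \approx -0.074983$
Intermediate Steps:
$M{\left(y,H \right)} = \left(888 + y\right) \left(H + y\right)$ ($M{\left(y,H \right)} = \left(H + y\right) \left(888 + y\right) = \left(888 + y\right) \left(H + y\right)$)
$\frac{M{\left(-1106,-271 \right)}}{-3991216} + \frac{n{\left(1054 \right)}}{4604332} = \frac{\left(-1106\right)^{2} + 888 \left(-271\right) + 888 \left(-1106\right) - -299726}{-3991216} + \frac{1054}{4604332} = \left(1223236 - 240648 - 982128 + 299726\right) \left(- \frac{1}{3991216}\right) + 1054 \cdot \frac{1}{4604332} = 300186 \left(- \frac{1}{3991216}\right) + \frac{527}{2302166} = - \frac{150093}{1995608} + \frac{527}{2302166} = - \frac{172243658011}{2297110443464}$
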